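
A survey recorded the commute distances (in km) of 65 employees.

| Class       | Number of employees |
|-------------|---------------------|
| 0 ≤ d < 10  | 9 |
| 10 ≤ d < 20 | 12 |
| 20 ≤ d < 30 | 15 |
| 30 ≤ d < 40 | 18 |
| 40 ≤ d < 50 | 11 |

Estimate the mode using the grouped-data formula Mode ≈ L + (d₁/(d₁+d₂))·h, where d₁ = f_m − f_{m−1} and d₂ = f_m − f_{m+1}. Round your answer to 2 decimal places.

33.00

Modal class: 30 ≤ d < 40 (highest frequency 18).
d₁ = 18 − 15 = 3, d₂ = 18 − 11 = 7
Mode ≈ 30 + (3/(3+7)) × 10 = 30 + 3.0000 = 33.0000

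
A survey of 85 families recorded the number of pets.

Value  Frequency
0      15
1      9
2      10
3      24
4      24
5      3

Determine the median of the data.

Cumulative frequencies: 15, 24, 34, 58, 82, 85
n = 85, so the median is the value in position (n+1)/2 = 43.
Position 43 falls at value 3.

3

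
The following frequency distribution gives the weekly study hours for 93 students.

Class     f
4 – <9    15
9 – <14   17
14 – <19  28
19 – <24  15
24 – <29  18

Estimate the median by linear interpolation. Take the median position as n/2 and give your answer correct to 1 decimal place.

Cumulative frequencies: 15, 32, 60, 75, 93
n = 93; position = n/2 = 46.5.
This falls in the class 14 – <19: L = 14, F = 32, f = 28, h = 5.
Median ≈ 14 + ((46.5 − 32) / 28) × 5 = 16.5893

16.6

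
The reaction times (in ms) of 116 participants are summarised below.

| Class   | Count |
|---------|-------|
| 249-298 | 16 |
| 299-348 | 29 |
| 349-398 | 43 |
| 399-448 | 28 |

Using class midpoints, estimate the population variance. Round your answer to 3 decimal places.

Midpoints: 273.5, 323.5, 373.5, 423.5
n = 116, Σfm = 41676, mean = 359.2759
Σfm² = 15252211
Σf(m − x̄)² = Σfm² − (Σfm)²/n = 15252211 − 41676²/116 = 279030.1724
Population variance = 279030.1724 / 116 = 2405.4325

2405.433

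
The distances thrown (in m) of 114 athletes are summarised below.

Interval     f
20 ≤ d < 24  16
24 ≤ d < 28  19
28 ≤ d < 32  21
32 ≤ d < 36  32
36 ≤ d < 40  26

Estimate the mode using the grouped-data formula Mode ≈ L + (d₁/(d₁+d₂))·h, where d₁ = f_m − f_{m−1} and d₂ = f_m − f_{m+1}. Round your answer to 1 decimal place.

34.6

Modal class: 32 ≤ d < 36 (highest frequency 32).
d₁ = 32 − 21 = 11, d₂ = 32 − 26 = 6
Mode ≈ 32 + (11/(11+6)) × 4 = 32 + 2.5882 = 34.5882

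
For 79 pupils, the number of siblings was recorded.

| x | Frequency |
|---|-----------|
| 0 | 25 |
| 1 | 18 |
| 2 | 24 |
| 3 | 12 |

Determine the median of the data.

1

Cumulative frequencies: 25, 43, 67, 79
n = 79, so the median is the value in position (n+1)/2 = 40.
Position 40 falls at value 1.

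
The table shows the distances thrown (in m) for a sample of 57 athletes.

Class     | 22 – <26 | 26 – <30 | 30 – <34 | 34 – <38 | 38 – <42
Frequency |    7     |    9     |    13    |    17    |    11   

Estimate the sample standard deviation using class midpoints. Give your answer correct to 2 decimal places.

Midpoints: 24, 28, 32, 36, 40
n = 57, Σfm = 1888, mean = 33.1228
Σfm² = 64032
Σf(m − x̄)² = Σfm² − (Σfm)²/n = 64032 − 1888²/57 = 1496.1404
Sample variance = 1496.1404 / 56 = 26.7168
Standard deviation = √26.7168 = 5.1688

5.17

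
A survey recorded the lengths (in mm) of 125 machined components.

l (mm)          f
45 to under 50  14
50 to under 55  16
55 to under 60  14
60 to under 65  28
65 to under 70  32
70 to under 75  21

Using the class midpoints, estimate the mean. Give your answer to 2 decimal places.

Midpoints: 47.5, 52.5, 57.5, 62.5, 67.5, 72.5
Σfm = 14×47.5 + 16×52.5 + 14×57.5 + 28×62.5 + 32×67.5 + 21×72.5 = 7742.5
n = Σf = 125
Mean = 7742.5 / 125 = 61.9400

61.94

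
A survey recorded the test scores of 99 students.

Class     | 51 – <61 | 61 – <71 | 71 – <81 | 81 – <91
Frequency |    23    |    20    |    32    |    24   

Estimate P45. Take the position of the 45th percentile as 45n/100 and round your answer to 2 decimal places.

71.48

Cumulative frequencies: 23, 43, 75, 99
n = 99; position = 45n/100 = 44.55.
This falls in the class 71 – <81: L = 71, F = 43, f = 32, h = 10.
45th percentile ≈ 71 + ((44.55 − 43) / 32) × 10 = 71.4844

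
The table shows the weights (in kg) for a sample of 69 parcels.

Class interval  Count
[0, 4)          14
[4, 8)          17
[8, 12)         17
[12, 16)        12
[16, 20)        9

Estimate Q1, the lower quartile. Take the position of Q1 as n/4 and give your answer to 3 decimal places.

Cumulative frequencies: 14, 31, 48, 60, 69
n = 69; position = n/4 = 17.25.
This falls in the class [4, 8): L = 4, F = 14, f = 17, h = 4.
Lower quartile ≈ 4 + ((17.25 − 14) / 17) × 4 = 4.7647

4.765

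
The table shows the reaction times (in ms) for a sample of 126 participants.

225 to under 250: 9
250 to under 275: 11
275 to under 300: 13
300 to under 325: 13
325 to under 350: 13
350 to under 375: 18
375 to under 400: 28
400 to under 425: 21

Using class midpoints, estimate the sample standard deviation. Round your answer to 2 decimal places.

55.69

Midpoints: 237.5, 262.5, 287.5, 312.5, 337.5, 362.5, 387.5, 412.5
n = 126, Σfm = 43250, mean = 343.2540
Σfm² = 15233437.5
Σf(m − x̄)² = Σfm² − (Σfm)²/n = 15233437.5 − 43250²/126 = 387703.3730
Sample variance = 387703.3730 / 125 = 3101.6270
Standard deviation = √3101.6270 = 55.6923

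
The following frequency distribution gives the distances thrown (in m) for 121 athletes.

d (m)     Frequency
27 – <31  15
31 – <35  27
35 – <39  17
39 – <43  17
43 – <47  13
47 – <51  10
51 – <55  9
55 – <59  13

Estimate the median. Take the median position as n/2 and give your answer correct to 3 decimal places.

Cumulative frequencies: 15, 42, 59, 76, 89, 99, 108, 121
n = 121; position = n/2 = 60.5.
This falls in the class 39 – <43: L = 39, F = 59, f = 17, h = 4.
Median ≈ 39 + ((60.5 − 59) / 17) × 4 = 39.3529

39.353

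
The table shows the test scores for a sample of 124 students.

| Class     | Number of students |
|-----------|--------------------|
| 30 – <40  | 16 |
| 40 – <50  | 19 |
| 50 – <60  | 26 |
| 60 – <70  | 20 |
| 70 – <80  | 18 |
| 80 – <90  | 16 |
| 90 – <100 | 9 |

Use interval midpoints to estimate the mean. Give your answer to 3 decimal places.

62.177

Midpoints: 35, 45, 55, 65, 75, 85, 95
Σfm = 16×35 + 19×45 + 26×55 + 20×65 + 18×75 + 16×85 + 9×95 = 7710
n = Σf = 124
Mean = 7710 / 124 = 62.1774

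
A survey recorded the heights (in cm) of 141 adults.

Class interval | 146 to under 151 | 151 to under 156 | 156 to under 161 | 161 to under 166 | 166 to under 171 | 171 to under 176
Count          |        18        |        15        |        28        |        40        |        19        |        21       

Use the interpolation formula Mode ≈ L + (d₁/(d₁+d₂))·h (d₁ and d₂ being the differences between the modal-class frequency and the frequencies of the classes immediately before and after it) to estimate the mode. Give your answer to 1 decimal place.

162.8

Modal class: 161 to under 166 (highest frequency 40).
d₁ = 40 − 28 = 12, d₂ = 40 − 19 = 21
Mode ≈ 161 + (12/(12+21)) × 5 = 161 + 1.8182 = 162.8182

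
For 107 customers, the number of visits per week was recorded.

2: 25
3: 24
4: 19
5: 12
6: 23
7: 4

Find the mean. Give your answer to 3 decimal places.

Values: 2, 3, 4, 5, 6, 7
Σfx = 25×2 + 24×3 + 19×4 + 12×5 + 23×6 + 4×7 = 424
n = Σf = 107
Mean = 424 / 107 = 3.9626

3.963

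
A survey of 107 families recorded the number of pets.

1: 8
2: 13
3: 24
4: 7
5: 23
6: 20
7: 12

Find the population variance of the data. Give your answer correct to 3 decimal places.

3.301

Values: 1, 2, 3, 4, 5, 6, 7
n = 107, Σfx = 453, mean = 4.2336
Σfx² = 2271
Σf(x − x̄)² = Σfx² − (Σfx)²/n = 2271 − 453²/107 = 353.1589
Population variance = 353.1589 / 107 = 3.3006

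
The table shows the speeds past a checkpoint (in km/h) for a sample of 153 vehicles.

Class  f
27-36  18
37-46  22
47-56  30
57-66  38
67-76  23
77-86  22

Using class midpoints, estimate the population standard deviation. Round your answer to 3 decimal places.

15.481

Midpoints: 31.5, 41.5, 51.5, 61.5, 71.5, 81.5
n = 153, Σfm = 8799.5, mean = 57.5131
Σfm² = 542754.25
Σf(m − x̄)² = Σfm² − (Σfm)²/n = 542754.25 − 8799.5²/153 = 36667.9739
Population variance = 36667.9739 / 153 = 239.6600
Standard deviation = √239.6600 = 15.4810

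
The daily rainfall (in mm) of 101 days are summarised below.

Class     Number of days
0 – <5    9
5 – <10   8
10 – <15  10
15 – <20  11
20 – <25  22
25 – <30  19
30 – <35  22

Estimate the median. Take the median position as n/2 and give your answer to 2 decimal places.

Cumulative frequencies: 9, 17, 27, 38, 60, 79, 101
n = 101; position = n/2 = 50.5.
This falls in the class 20 – <25: L = 20, F = 38, f = 22, h = 5.
Median ≈ 20 + ((50.5 − 38) / 22) × 5 = 22.8409

22.84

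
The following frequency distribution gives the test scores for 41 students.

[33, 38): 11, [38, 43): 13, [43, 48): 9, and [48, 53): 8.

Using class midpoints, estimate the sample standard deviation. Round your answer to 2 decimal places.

Midpoints: 35.5, 40.5, 45.5, 50.5
n = 41, Σfm = 1730.5, mean = 42.2073
Σfm² = 74220.25
Σf(m − x̄)² = Σfm² − (Σfm)²/n = 74220.25 − 1730.5²/41 = 1180.4878
Sample variance = 1180.4878 / 40 = 29.5122
Standard deviation = √29.5122 = 5.4325

5.43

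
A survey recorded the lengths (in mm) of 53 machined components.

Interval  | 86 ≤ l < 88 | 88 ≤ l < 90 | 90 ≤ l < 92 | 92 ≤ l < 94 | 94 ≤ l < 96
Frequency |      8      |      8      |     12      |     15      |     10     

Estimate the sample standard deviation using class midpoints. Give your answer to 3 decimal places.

Midpoints: 87, 89, 91, 93, 95
n = 53, Σfm = 4845, mean = 91.4151
Σfm² = 443277
Σf(m − x̄)² = Σfm² − (Σfm)²/n = 443277 − 4845²/53 = 370.8679
Sample variance = 370.8679 / 52 = 7.1321
Standard deviation = √7.1321 = 2.6706

2.671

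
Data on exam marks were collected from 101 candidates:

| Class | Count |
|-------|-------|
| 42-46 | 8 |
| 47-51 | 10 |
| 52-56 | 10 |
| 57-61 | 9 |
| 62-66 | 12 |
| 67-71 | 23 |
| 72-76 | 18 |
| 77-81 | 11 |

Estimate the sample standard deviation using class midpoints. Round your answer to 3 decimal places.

10.735

Midpoints: 44, 49, 54, 59, 64, 69, 74, 79
n = 101, Σfm = 6469, mean = 64.0495
Σfm² = 425861
Σf(m − x̄)² = Σfm² − (Σfm)²/n = 425861 − 6469²/101 = 11524.7525
Sample variance = 11524.7525 / 100 = 115.2475
Standard deviation = √115.2475 = 10.7353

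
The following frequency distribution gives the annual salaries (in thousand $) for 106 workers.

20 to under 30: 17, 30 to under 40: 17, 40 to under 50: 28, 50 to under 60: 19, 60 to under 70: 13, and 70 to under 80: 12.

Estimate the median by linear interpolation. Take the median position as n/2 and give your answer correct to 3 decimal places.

Cumulative frequencies: 17, 34, 62, 81, 94, 106
n = 106; position = n/2 = 53.
This falls in the class 40 to under 50: L = 40, F = 34, f = 28, h = 10.
Median ≈ 40 + ((53 − 34) / 28) × 10 = 46.7857

46.786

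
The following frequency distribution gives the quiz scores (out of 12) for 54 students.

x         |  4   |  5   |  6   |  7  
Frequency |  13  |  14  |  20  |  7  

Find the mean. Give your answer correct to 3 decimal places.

5.389

Values: 4, 5, 6, 7
Σfx = 13×4 + 14×5 + 20×6 + 7×7 = 291
n = Σf = 54
Mean = 291 / 54 = 5.3889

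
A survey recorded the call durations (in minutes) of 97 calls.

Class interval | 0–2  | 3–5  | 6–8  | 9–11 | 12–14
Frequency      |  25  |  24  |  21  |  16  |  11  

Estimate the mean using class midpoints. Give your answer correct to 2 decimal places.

Midpoints: 1, 4, 7, 10, 13
Σfm = 25×1 + 24×4 + 21×7 + 16×10 + 11×13 = 571
n = Σf = 97
Mean = 571 / 97 = 5.8866

5.89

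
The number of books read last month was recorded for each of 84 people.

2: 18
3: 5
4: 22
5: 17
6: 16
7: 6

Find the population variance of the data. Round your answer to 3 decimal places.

Values: 2, 3, 4, 5, 6, 7
n = 84, Σfx = 362, mean = 4.3095
Σfx² = 1764
Σf(x − x̄)² = Σfx² − (Σfx)²/n = 1764 − 362²/84 = 203.9524
Population variance = 203.9524 / 84 = 2.4280

2.428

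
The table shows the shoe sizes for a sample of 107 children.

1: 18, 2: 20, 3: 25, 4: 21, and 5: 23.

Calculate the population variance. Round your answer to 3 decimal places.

1.905

Values: 1, 2, 3, 4, 5
n = 107, Σfx = 332, mean = 3.1028
Σfx² = 1234
Σf(x − x̄)² = Σfx² − (Σfx)²/n = 1234 − 332²/107 = 203.8692
Population variance = 203.8692 / 107 = 1.9053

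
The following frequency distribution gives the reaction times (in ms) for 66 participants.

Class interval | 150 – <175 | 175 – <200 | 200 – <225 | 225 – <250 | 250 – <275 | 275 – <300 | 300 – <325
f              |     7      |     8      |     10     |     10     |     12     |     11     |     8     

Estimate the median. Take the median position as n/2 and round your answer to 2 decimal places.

Cumulative frequencies: 7, 15, 25, 35, 47, 58, 66
n = 66; position = n/2 = 33.
This falls in the class 225 – <250: L = 225, F = 25, f = 10, h = 25.
Median ≈ 225 + ((33 − 25) / 10) × 25 = 245.0000

245.00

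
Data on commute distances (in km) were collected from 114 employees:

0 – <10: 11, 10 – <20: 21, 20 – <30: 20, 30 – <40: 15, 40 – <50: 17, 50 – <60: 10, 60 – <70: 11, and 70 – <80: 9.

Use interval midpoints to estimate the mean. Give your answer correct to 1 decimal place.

36.0

Midpoints: 5, 15, 25, 35, 45, 55, 65, 75
Σfm = 11×5 + 21×15 + 20×25 + 15×35 + 17×45 + 10×55 + 11×65 + 9×75 = 4100
n = Σf = 114
Mean = 4100 / 114 = 35.9649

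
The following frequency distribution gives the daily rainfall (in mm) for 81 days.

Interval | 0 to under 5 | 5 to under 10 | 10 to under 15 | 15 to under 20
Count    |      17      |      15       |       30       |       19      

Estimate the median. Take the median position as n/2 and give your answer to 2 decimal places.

Cumulative frequencies: 17, 32, 62, 81
n = 81; position = n/2 = 40.5.
This falls in the class 10 to under 15: L = 10, F = 32, f = 30, h = 5.
Median ≈ 10 + ((40.5 − 32) / 30) × 5 = 11.4167

11.42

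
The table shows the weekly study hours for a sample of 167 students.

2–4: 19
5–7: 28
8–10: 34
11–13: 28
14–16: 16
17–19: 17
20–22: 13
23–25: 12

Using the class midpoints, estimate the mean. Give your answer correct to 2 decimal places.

Midpoints: 3, 6, 9, 12, 15, 18, 21, 24
Σfm = 19×3 + 28×6 + 34×9 + 28×12 + 16×15 + 17×18 + 13×21 + 12×24 = 1974
n = Σf = 167
Mean = 1974 / 167 = 11.8204

11.82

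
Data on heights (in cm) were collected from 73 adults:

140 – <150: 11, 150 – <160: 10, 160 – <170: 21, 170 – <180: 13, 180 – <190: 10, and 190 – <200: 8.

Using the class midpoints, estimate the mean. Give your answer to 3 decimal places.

Midpoints: 145, 155, 165, 175, 185, 195
Σfm = 11×145 + 10×155 + 21×165 + 13×175 + 10×185 + 8×195 = 12295
n = Σf = 73
Mean = 12295 / 73 = 168.4247

168.425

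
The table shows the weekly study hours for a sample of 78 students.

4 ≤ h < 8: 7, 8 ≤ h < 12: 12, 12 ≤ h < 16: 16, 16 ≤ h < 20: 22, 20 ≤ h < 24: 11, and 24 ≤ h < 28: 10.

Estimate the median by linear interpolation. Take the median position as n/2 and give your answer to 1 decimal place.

Cumulative frequencies: 7, 19, 35, 57, 68, 78
n = 78; position = n/2 = 39.
This falls in the class 16 ≤ h < 20: L = 16, F = 35, f = 22, h = 4.
Median ≈ 16 + ((39 − 35) / 22) × 4 = 16.7273

16.7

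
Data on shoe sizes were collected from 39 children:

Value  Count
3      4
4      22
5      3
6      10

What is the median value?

4

Cumulative frequencies: 4, 26, 29, 39
n = 39, so the median is the value in position (n+1)/2 = 20.
Position 20 falls at value 4.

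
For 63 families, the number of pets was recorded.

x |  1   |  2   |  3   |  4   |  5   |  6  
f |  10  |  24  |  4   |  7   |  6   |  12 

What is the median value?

2

Cumulative frequencies: 10, 34, 38, 45, 51, 63
n = 63, so the median is the value in position (n+1)/2 = 32.
Position 32 falls at value 2.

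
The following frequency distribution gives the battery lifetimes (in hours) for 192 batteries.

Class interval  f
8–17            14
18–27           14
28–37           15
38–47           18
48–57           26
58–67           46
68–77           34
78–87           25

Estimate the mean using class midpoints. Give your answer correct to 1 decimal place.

Midpoints: 12.5, 22.5, 32.5, 42.5, 52.5, 62.5, 72.5, 82.5
Σfm = 14×12.5 + 14×22.5 + 15×32.5 + 18×42.5 + 26×52.5 + 46×62.5 + 34×72.5 + 25×82.5 = 10510
n = Σf = 192
Mean = 10510 / 192 = 54.7396

54.7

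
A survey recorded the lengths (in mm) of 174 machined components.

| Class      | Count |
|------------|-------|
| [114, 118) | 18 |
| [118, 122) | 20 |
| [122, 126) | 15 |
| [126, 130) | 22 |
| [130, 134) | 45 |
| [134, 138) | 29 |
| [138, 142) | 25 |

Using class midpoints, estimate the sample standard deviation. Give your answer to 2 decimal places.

Midpoints: 116, 120, 124, 128, 132, 136, 140
n = 174, Σfm = 22548, mean = 129.5862
Σfm² = 2931760
Σf(m − x̄)² = Σfm² − (Σfm)²/n = 2931760 − 22548²/174 = 9850.2069
Sample variance = 9850.2069 / 173 = 56.9376
Standard deviation = √56.9376 = 7.5457

7.55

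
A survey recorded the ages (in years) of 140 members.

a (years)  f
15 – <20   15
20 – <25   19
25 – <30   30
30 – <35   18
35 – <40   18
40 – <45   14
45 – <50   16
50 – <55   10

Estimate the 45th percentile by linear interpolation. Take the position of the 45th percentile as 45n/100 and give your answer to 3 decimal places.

Cumulative frequencies: 15, 34, 64, 82, 100, 114, 130, 140
n = 140; position = 45n/100 = 63.
This falls in the class 25 – <30: L = 25, F = 34, f = 30, h = 5.
45th percentile ≈ 25 + ((63 − 34) / 30) × 5 = 29.8333

29.833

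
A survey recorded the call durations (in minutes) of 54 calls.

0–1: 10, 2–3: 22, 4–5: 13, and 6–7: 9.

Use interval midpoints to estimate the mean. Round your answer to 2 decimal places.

Midpoints: 0.5, 2.5, 4.5, 6.5
Σfm = 10×0.5 + 22×2.5 + 13×4.5 + 9×6.5 = 177
n = Σf = 54
Mean = 177 / 54 = 3.2778

3.28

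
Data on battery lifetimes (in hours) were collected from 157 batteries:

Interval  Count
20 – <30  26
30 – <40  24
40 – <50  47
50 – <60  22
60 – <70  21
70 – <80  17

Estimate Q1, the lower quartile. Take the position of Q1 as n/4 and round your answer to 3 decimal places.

35.521

Cumulative frequencies: 26, 50, 97, 119, 140, 157
n = 157; position = n/4 = 39.25.
This falls in the class 30 – <40: L = 30, F = 26, f = 24, h = 10.
Lower quartile ≈ 30 + ((39.25 − 26) / 24) × 10 = 35.5208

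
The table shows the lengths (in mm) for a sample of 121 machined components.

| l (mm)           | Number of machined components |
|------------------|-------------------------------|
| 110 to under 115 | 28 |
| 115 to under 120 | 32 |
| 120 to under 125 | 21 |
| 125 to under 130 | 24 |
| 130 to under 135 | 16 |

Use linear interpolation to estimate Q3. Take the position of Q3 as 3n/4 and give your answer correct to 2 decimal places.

127.03

Cumulative frequencies: 28, 60, 81, 105, 121
n = 121; position = 3n/4 = 90.75.
This falls in the class 125 to under 130: L = 125, F = 81, f = 24, h = 5.
Upper quartile ≈ 125 + ((90.75 − 81) / 24) × 5 = 127.0312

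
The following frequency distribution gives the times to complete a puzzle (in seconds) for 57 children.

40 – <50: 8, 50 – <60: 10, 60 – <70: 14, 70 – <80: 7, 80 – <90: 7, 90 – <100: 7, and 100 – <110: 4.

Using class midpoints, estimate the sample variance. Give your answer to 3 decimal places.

Midpoints: 45, 55, 65, 75, 85, 95, 105
n = 57, Σfm = 4025, mean = 70.6140
Σfm² = 302825
Σf(m − x̄)² = Σfm² − (Σfm)²/n = 302825 − 4025²/57 = 18603.5088
Sample variance = 18603.5088 / 56 = 332.2055

332.206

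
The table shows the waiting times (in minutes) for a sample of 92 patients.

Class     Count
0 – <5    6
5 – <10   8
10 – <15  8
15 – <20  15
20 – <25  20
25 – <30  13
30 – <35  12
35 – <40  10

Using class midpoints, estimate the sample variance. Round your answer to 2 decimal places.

Midpoints: 2.5, 7.5, 12.5, 17.5, 22.5, 27.5, 32.5, 37.5
n = 92, Σfm = 2010, mean = 21.8478
Σfm² = 53025
Σf(m − x̄)² = Σfm² − (Σfm)²/n = 53025 − 2010²/92 = 9110.8696
Sample variance = 9110.8696 / 91 = 100.1194

100.12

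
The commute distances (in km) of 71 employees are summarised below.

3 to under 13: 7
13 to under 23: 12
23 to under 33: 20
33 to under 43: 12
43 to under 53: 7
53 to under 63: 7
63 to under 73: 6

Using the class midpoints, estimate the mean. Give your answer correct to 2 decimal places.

34.34

Midpoints: 8, 18, 28, 38, 48, 58, 68
Σfm = 7×8 + 12×18 + 20×28 + 12×38 + 7×48 + 7×58 + 6×68 = 2438
n = Σf = 71
Mean = 2438 / 71 = 34.3380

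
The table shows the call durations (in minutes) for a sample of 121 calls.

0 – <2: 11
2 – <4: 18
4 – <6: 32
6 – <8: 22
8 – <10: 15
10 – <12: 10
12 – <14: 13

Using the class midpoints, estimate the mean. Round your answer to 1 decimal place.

6.6

Midpoints: 1, 3, 5, 7, 9, 11, 13
Σfm = 11×1 + 18×3 + 32×5 + 22×7 + 15×9 + 10×11 + 13×13 = 793
n = Σf = 121
Mean = 793 / 121 = 6.5537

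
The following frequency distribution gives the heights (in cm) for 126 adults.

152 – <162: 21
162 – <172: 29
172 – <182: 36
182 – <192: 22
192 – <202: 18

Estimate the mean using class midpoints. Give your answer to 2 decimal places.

Midpoints: 157, 167, 177, 187, 197
Σfm = 21×157 + 29×167 + 36×177 + 22×187 + 18×197 = 22172
n = Σf = 126
Mean = 22172 / 126 = 175.9683

175.97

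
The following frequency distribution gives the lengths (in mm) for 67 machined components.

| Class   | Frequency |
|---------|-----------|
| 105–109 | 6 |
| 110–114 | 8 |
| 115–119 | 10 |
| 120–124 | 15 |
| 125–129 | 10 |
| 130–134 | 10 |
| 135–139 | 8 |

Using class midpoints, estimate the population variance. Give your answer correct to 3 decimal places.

80.786

Midpoints: 107, 112, 117, 122, 127, 132, 137
n = 67, Σfm = 8224, mean = 122.7463
Σfm² = 1014878
Σf(m − x̄)² = Σfm² − (Σfm)²/n = 1014878 − 8224²/67 = 5412.6866
Population variance = 5412.6866 / 67 = 80.7864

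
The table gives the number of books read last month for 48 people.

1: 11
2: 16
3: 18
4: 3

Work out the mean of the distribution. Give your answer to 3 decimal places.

2.271

Values: 1, 2, 3, 4
Σfx = 11×1 + 16×2 + 18×3 + 3×4 = 109
n = Σf = 48
Mean = 109 / 48 = 2.2708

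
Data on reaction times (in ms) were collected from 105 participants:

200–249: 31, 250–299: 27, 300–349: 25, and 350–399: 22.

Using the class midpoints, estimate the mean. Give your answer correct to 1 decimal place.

Midpoints: 224.5, 274.5, 324.5, 374.5
Σfm = 31×224.5 + 27×274.5 + 25×324.5 + 22×374.5 = 30722.5
n = Σf = 105
Mean = 30722.5 / 105 = 292.5952

292.6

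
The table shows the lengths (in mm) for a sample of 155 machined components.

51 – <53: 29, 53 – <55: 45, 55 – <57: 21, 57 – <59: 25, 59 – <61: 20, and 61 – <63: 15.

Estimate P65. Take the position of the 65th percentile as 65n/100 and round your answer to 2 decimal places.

57.46

Cumulative frequencies: 29, 74, 95, 120, 140, 155
n = 155; position = 65n/100 = 100.75.
This falls in the class 57 – <59: L = 57, F = 95, f = 25, h = 2.
65th percentile ≈ 57 + ((100.75 − 95) / 25) × 2 = 57.4600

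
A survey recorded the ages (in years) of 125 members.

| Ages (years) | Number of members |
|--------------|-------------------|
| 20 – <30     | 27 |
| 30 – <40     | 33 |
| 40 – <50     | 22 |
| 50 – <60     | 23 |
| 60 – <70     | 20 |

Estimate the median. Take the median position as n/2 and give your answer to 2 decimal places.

41.14

Cumulative frequencies: 27, 60, 82, 105, 125
n = 125; position = n/2 = 62.5.
This falls in the class 40 – <50: L = 40, F = 60, f = 22, h = 10.
Median ≈ 40 + ((62.5 − 60) / 22) × 10 = 41.1364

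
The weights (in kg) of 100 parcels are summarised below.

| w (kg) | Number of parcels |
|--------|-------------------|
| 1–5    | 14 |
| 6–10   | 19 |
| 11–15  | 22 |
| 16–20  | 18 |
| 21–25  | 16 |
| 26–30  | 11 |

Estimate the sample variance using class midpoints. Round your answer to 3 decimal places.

61.374

Midpoints: 3, 8, 13, 18, 23, 28
n = 100, Σfm = 1480, mean = 14.8000
Σfm² = 27980
Σf(m − x̄)² = Σfm² − (Σfm)²/n = 27980 − 1480²/100 = 6076.0000
Sample variance = 6076.0000 / 99 = 61.3737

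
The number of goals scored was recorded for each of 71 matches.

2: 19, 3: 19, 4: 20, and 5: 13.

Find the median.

Cumulative frequencies: 19, 38, 58, 71
n = 71, so the median is the value in position (n+1)/2 = 36.
Position 36 falls at value 3.

3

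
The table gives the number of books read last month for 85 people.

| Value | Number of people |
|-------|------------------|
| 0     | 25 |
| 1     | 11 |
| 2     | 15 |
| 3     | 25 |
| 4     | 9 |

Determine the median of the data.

Cumulative frequencies: 25, 36, 51, 76, 85
n = 85, so the median is the value in position (n+1)/2 = 43.
Position 43 falls at value 2.

2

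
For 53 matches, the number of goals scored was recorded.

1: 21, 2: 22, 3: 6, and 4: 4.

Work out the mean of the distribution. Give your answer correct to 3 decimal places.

1.868

Values: 1, 2, 3, 4
Σfx = 21×1 + 22×2 + 6×3 + 4×4 = 99
n = Σf = 53
Mean = 99 / 53 = 1.8679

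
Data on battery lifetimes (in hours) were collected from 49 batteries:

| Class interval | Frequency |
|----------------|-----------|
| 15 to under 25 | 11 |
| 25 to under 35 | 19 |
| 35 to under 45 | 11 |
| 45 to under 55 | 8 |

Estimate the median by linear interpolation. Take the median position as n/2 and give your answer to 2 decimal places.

32.11

Cumulative frequencies: 11, 30, 41, 49
n = 49; position = n/2 = 24.5.
This falls in the class 25 to under 35: L = 25, F = 11, f = 19, h = 10.
Median ≈ 25 + ((24.5 − 11) / 19) × 10 = 32.1053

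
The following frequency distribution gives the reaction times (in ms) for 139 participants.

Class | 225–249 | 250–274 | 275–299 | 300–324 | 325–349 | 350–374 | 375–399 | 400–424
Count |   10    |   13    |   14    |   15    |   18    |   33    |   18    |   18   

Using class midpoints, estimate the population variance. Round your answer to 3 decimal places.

2765.255

Midpoints: 237, 262, 287, 312, 337, 362, 387, 412
n = 139, Σfm = 46868, mean = 337.1799
Σfm² = 16187316
Σf(m − x̄)² = Σfm² − (Σfm)²/n = 16187316 − 46868²/139 = 384370.5036
Population variance = 384370.5036 / 139 = 2765.2554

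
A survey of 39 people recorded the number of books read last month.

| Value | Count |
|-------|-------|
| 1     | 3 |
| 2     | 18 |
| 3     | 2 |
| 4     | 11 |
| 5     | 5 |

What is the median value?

Cumulative frequencies: 3, 21, 23, 34, 39
n = 39, so the median is the value in position (n+1)/2 = 20.
Position 20 falls at value 2.

2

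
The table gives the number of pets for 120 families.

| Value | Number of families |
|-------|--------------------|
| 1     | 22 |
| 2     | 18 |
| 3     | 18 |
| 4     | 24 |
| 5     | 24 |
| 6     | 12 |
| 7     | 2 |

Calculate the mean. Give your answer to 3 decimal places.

3.450

Values: 1, 2, 3, 4, 5, 6, 7
Σfx = 22×1 + 18×2 + 18×3 + 24×4 + 24×5 + 12×6 + 2×7 = 414
n = Σf = 120
Mean = 414 / 120 = 3.4500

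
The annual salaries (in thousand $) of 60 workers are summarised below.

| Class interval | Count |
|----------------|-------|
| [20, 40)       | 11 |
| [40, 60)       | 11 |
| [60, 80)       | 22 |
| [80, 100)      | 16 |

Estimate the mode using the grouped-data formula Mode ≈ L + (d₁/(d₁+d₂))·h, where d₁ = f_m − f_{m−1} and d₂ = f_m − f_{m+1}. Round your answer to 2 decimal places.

Modal class: [60, 80) (highest frequency 22).
d₁ = 22 − 11 = 11, d₂ = 22 − 16 = 6
Mode ≈ 60 + (11/(11+6)) × 20 = 60 + 12.9412 = 72.9412

72.94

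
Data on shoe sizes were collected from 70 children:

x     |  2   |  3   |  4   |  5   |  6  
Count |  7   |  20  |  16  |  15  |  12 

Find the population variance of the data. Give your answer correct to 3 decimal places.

1.581

Values: 2, 3, 4, 5, 6
n = 70, Σfx = 285, mean = 4.0714
Σfx² = 1271
Σf(x − x̄)² = Σfx² − (Σfx)²/n = 1271 − 285²/70 = 110.6429
Population variance = 110.6429 / 70 = 1.5806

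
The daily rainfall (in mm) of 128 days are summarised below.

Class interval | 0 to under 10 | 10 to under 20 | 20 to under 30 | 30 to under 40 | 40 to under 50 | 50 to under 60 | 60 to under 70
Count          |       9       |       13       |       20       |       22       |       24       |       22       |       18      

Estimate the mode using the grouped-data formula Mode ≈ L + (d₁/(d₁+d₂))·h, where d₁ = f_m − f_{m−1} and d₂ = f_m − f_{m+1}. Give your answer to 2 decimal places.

Modal class: 40 to under 50 (highest frequency 24).
d₁ = 24 − 22 = 2, d₂ = 24 − 22 = 2
Mode ≈ 40 + (2/(2+2)) × 10 = 40 + 5.0000 = 45.0000

45.00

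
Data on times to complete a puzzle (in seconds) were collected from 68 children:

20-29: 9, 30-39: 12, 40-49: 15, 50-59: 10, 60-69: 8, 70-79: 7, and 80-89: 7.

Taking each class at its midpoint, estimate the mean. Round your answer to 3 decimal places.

51.118

Midpoints: 24.5, 34.5, 44.5, 54.5, 64.5, 74.5, 84.5
Σfm = 9×24.5 + 12×34.5 + 15×44.5 + 10×54.5 + 8×64.5 + 7×74.5 + 7×84.5 = 3476
n = Σf = 68
Mean = 3476 / 68 = 51.1176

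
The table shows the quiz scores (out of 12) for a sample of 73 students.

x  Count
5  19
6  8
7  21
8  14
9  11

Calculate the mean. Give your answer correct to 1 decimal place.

Values: 5, 6, 7, 8, 9
Σfx = 19×5 + 8×6 + 21×7 + 14×8 + 11×9 = 501
n = Σf = 73
Mean = 501 / 73 = 6.8630

6.9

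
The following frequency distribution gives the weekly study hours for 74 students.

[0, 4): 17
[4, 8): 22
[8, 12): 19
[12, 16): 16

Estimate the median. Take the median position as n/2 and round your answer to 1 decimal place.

7.6

Cumulative frequencies: 17, 39, 58, 74
n = 74; position = n/2 = 37.
This falls in the class [4, 8): L = 4, F = 17, f = 22, h = 4.
Median ≈ 4 + ((37 − 17) / 22) × 4 = 7.6364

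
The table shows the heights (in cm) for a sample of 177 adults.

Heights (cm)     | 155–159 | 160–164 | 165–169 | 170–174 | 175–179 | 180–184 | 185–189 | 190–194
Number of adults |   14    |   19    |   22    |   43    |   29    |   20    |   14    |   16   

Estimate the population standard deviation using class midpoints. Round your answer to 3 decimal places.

Midpoints: 157, 162, 167, 172, 177, 182, 187, 192
n = 177, Σfm = 30809, mean = 174.0621
Σfm² = 5379803
Σf(m − x̄)² = Σfm² − (Σfm)²/n = 5379803 − 30809²/177 = 17122.3164
Population variance = 17122.3164 / 177 = 96.7363
Standard deviation = √96.7363 = 9.8355

9.835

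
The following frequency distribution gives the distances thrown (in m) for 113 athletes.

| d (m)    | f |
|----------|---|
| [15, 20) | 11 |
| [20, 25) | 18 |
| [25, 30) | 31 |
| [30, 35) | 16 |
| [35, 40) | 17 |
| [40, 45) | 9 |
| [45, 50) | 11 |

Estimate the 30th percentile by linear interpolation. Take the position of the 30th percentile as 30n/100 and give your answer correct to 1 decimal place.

Cumulative frequencies: 11, 29, 60, 76, 93, 102, 113
n = 113; position = 30n/100 = 33.9.
This falls in the class [25, 30): L = 25, F = 29, f = 31, h = 5.
30th percentile ≈ 25 + ((33.9 − 29) / 31) × 5 = 25.7903

25.8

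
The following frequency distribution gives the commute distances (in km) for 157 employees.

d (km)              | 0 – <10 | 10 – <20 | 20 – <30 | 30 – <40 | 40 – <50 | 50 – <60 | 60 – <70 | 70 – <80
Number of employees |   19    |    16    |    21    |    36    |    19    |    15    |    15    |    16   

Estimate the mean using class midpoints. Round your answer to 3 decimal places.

38.057

Midpoints: 5, 15, 25, 35, 45, 55, 65, 75
Σfm = 19×5 + 16×15 + 21×25 + 36×35 + 19×45 + 15×55 + 15×65 + 16×75 = 5975
n = Σf = 157
Mean = 5975 / 157 = 38.0573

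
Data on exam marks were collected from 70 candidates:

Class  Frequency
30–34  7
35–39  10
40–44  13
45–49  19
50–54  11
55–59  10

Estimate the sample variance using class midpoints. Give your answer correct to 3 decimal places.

Midpoints: 32, 37, 42, 47, 52, 57
n = 70, Σfm = 3175, mean = 45.3571
Σfm² = 147995
Σf(m − x̄)² = Σfm² − (Σfm)²/n = 147995 − 3175²/70 = 3986.0714
Sample variance = 3986.0714 / 69 = 57.7692

57.769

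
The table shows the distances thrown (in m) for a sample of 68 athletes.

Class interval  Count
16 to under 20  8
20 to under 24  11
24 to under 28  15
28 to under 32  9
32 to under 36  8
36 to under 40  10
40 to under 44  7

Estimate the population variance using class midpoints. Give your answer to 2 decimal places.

56.44

Midpoints: 18, 22, 26, 30, 34, 38, 42
n = 68, Σfm = 1992, mean = 29.2941
Σfm² = 62192
Σf(m − x̄)² = Σfm² − (Σfm)²/n = 62192 − 1992²/68 = 3838.1176
Population variance = 3838.1176 / 68 = 56.4429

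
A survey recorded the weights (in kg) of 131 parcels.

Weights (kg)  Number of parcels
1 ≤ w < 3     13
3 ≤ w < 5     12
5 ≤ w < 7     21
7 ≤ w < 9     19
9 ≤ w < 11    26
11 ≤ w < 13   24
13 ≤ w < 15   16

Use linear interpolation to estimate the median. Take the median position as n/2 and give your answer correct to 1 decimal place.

Cumulative frequencies: 13, 25, 46, 65, 91, 115, 131
n = 131; position = n/2 = 65.5.
This falls in the class 9 ≤ w < 11: L = 9, F = 65, f = 26, h = 2.
Median ≈ 9 + ((65.5 − 65) / 26) × 2 = 9.0385

9.0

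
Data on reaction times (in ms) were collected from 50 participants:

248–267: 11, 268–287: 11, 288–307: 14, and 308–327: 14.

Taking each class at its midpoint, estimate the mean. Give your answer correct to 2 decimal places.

289.90

Midpoints: 257.5, 277.5, 297.5, 317.5
Σfm = 11×257.5 + 11×277.5 + 14×297.5 + 14×317.5 = 14495
n = Σf = 50
Mean = 14495 / 50 = 289.9000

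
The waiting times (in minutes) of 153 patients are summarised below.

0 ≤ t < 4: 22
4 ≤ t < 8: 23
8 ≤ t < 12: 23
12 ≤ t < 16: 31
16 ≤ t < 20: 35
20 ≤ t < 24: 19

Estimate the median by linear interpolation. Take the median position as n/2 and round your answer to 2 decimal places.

Cumulative frequencies: 22, 45, 68, 99, 134, 153
n = 153; position = n/2 = 76.5.
This falls in the class 12 ≤ t < 16: L = 12, F = 68, f = 31, h = 4.
Median ≈ 12 + ((76.5 − 68) / 31) × 4 = 13.0968

13.10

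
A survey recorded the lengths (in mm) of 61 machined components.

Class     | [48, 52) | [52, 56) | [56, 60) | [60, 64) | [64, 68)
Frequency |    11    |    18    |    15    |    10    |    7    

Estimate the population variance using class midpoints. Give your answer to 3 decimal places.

25.129

Midpoints: 50, 54, 58, 62, 66
n = 61, Σfm = 3474, mean = 56.9508
Σfm² = 199380
Σf(m − x̄)² = Σfm² − (Σfm)²/n = 199380 − 3474²/61 = 1532.8525
Population variance = 1532.8525 / 61 = 25.1287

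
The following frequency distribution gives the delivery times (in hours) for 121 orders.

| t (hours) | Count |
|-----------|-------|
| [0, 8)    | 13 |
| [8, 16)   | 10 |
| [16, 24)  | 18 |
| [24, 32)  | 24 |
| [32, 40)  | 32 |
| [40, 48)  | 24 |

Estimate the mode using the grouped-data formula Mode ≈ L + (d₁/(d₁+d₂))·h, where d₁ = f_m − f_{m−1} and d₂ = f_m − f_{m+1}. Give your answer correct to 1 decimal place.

36.0

Modal class: [32, 40) (highest frequency 32).
d₁ = 32 − 24 = 8, d₂ = 32 − 24 = 8
Mode ≈ 32 + (8/(8+8)) × 8 = 32 + 4.0000 = 36.0000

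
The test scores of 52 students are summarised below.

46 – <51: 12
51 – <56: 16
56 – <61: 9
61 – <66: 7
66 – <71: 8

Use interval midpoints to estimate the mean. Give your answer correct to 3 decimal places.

56.865

Midpoints: 48.5, 53.5, 58.5, 63.5, 68.5
Σfm = 12×48.5 + 16×53.5 + 9×58.5 + 7×63.5 + 8×68.5 = 2957
n = Σf = 52
Mean = 2957 / 52 = 56.8654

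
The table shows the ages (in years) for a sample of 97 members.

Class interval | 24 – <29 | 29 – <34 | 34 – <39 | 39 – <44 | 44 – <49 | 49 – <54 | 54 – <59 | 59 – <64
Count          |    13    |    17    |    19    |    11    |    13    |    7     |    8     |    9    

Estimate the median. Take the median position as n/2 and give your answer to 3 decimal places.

38.868

Cumulative frequencies: 13, 30, 49, 60, 73, 80, 88, 97
n = 97; position = n/2 = 48.5.
This falls in the class 34 – <39: L = 34, F = 30, f = 19, h = 5.
Median ≈ 34 + ((48.5 − 30) / 19) × 5 = 38.8684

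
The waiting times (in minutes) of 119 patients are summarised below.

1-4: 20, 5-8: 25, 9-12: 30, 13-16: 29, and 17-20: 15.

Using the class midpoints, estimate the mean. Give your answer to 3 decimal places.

Midpoints: 2.5, 6.5, 10.5, 14.5, 18.5
Σfm = 20×2.5 + 25×6.5 + 30×10.5 + 29×14.5 + 15×18.5 = 1225.5
n = Σf = 119
Mean = 1225.5 / 119 = 10.2983

10.298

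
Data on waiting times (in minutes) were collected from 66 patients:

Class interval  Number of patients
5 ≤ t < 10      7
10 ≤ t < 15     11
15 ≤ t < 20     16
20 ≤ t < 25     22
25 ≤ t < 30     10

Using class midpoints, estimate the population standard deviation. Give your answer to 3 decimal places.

6.050

Midpoints: 7.5, 12.5, 17.5, 22.5, 27.5
n = 66, Σfm = 1240, mean = 18.7879
Σfm² = 25712.5
Σf(m − x̄)² = Σfm² − (Σfm)²/n = 25712.5 − 1240²/66 = 2415.5303
Population variance = 2415.5303 / 66 = 36.5989
Standard deviation = √36.5989 = 6.0497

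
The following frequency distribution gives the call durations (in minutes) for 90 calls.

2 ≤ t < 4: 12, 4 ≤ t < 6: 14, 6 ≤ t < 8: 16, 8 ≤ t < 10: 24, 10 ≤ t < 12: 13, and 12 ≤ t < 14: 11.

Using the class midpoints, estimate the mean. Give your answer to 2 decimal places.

8.00

Midpoints: 3, 5, 7, 9, 11, 13
Σfm = 12×3 + 14×5 + 16×7 + 24×9 + 13×11 + 11×13 = 720
n = Σf = 90
Mean = 720 / 90 = 8.0000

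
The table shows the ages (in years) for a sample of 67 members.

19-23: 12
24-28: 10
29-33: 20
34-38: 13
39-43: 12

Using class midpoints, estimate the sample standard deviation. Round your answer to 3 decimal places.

6.710

Midpoints: 21, 26, 31, 36, 41
n = 67, Σfm = 2092, mean = 31.2239
Σfm² = 68292
Σf(m − x̄)² = Σfm² − (Σfm)²/n = 68292 − 2092²/67 = 2971.6418
Sample variance = 2971.6418 / 66 = 45.0249
Standard deviation = √45.0249 = 6.7101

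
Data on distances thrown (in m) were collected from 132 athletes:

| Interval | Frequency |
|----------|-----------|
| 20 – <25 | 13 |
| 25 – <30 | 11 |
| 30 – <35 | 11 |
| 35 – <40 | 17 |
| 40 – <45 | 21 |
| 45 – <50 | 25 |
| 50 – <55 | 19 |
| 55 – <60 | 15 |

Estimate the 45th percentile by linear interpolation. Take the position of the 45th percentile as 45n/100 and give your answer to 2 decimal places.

Cumulative frequencies: 13, 24, 35, 52, 73, 98, 117, 132
n = 132; position = 45n/100 = 59.4.
This falls in the class 40 – <45: L = 40, F = 52, f = 21, h = 5.
45th percentile ≈ 40 + ((59.4 − 52) / 21) × 5 = 41.7619

41.76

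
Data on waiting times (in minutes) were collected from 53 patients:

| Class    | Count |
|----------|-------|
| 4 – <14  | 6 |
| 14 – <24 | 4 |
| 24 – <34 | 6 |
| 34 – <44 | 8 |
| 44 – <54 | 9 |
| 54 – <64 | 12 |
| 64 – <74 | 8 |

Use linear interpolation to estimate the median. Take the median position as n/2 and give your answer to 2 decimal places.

Cumulative frequencies: 6, 10, 16, 24, 33, 45, 53
n = 53; position = n/2 = 26.5.
This falls in the class 44 – <54: L = 44, F = 24, f = 9, h = 10.
Median ≈ 44 + ((26.5 − 24) / 9) × 10 = 46.7778

46.78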